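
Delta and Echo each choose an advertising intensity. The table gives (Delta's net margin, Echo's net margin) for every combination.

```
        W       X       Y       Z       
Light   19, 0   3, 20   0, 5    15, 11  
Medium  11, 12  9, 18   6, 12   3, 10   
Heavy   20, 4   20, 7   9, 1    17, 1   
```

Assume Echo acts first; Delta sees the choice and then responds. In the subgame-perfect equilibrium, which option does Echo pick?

X

Delta best-responds to each possible Echo move:
- W: BR = Heavy, leader payoff 4.
- X: BR = Heavy, leader payoff 7.
- Y: BR = Heavy, leader payoff 1.
- Z: BR = Heavy, leader payoff 1.
Maximizing over 4, 7, 1, 1, Echo chooses X. Subgame-perfect outcome: (Heavy, X) with payoffs (20, 7).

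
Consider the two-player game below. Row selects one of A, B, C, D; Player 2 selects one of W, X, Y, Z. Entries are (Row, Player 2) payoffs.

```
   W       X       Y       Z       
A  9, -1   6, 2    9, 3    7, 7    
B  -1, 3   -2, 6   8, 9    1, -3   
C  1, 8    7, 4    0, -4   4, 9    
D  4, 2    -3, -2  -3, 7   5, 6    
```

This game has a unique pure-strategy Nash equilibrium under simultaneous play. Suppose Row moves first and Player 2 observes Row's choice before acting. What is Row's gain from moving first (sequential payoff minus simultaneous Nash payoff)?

Solve by backward induction (Row leads).
- A: Player 2 compares -1, 2, 3, 7 and picks Z; Row would get 7.
- B: Player 2 compares 3, 6, 9, -3 and picks Y; Row would get 8.
- C: Player 2 compares 8, 4, -4, 9 and picks Z; Row would get 4.
- D: Player 2 compares 2, -2, 7, 6 and picks Y; Row would get -3.
Among 7, 8, 4, -3, the best is 8 at B. Subgame-perfect outcome: (B, Y) with payoffs (8, 9).
Now find the simultaneous Nash equilibrium.
Row's best replies: W→A; X→C; Y→A; Z→A.
Player 2's best replies: A→Z; B→Y; C→Z; D→Y.
Only (A, Z) has each player best-responding; Nash payoffs (7, 7).
Row's commitment gain: 8 − 7 = 1.

1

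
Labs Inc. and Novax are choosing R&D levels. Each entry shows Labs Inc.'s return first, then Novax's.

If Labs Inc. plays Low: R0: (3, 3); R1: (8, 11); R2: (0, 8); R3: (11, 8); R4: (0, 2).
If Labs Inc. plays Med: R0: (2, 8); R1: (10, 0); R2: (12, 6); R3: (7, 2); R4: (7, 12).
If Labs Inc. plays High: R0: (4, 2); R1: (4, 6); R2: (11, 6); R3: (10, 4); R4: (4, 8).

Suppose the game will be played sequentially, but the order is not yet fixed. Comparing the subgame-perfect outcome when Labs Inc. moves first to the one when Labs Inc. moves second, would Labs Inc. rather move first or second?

first

If Labs Inc. leads: Novax's best replies are Low→R1, Med→R4, High→R4; Labs Inc.'s induced payoffs 8, 7, 4; outcome (Low, R1), payoffs (8, 11).
If Novax leads: Labs Inc.'s best replies are R0→High, R1→Med, R2→Med, R3→Low, R4→Med; Novax's induced payoffs 2, 0, 6, 8, 12; outcome (Med, R4), payoffs (7, 12).
Labs Inc. gets 8 moving first and 7 moving second, so Labs Inc. prefers to move first.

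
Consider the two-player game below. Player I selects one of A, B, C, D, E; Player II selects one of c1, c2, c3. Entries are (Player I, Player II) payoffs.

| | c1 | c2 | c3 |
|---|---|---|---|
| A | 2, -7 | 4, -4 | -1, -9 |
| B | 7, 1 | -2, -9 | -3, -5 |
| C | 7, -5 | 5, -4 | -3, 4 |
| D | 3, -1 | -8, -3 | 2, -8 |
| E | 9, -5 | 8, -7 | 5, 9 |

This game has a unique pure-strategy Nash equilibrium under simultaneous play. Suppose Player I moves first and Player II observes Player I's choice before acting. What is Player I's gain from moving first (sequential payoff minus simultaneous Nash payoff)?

Player II best-responds to each possible Player I move:
- A: BR = c2, leader payoff 4.
- B: BR = c1, leader payoff 7.
- C: BR = c3, leader payoff -3.
- D: BR = c1, leader payoff 3.
- E: BR = c3, leader payoff 5.
Among 4, 7, -3, 3, 5, the best is 7 at B. Subgame-perfect outcome: (B, c1) with payoffs (7, 1).
For the simultaneous game, intersect best replies.
Player I's best replies: c1→E; c2→E; c3→E.
Player II's best replies: A→c2; B→c1; C→c3; D→c1; E→c3.
The unique mutual best reply is (E, c3), giving (5, 9).
Player I's commitment gain: 7 − 5 = 2.

2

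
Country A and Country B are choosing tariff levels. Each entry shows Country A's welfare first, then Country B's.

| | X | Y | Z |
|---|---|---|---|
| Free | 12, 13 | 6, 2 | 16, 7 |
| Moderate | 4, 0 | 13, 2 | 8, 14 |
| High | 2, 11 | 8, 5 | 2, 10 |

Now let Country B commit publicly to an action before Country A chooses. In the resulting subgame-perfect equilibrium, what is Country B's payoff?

13

Backward induction with Country B moving first.
- X → Country A plays Free (best of 12, 4, 2); Country B gets 13.
- Y → Country A plays Moderate (best of 6, 13, 8); Country B gets 2.
- Z → Country A plays Free (best of 16, 8, 2); Country B gets 7.
Maximizing over 13, 2, 7, Country B chooses X. Subgame-perfect outcome: (Free, X) with payoffs (12, 13).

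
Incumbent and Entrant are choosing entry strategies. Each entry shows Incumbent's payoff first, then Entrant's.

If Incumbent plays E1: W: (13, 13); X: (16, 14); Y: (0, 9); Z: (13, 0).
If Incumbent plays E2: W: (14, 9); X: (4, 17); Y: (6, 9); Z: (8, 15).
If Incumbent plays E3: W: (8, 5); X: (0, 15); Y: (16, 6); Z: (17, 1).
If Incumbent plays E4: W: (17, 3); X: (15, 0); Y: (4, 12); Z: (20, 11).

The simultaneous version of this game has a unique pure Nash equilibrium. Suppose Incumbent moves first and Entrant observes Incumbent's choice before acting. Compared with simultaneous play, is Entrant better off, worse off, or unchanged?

Solve by backward induction (Incumbent leads).
- E1: Entrant compares 13, 14, 9, 0 and picks X; Incumbent would get 16.
- E2: Entrant compares 9, 17, 9, 15 and picks X; Incumbent would get 4.
- E3: Entrant compares 5, 15, 6, 1 and picks X; Incumbent would get 0.
- E4: Entrant compares 3, 0, 12, 11 and picks Y; Incumbent would get 4.
Among 16, 4, 0, 4, the best is 16 at E1. Subgame-perfect outcome: (E1, X) with payoffs (16, 14).
Under simultaneous play:
Incumbent's best replies: W→E4; X→E1; Y→E3; Z→E4.
Entrant's best replies: E1→X; E2→X; E3→X; E4→Y.
The unique mutual best reply is (E1, X), giving (16, 14).
Entrant earns 14 sequentially versus 14 at the Nash outcome: unchanged.

unchanged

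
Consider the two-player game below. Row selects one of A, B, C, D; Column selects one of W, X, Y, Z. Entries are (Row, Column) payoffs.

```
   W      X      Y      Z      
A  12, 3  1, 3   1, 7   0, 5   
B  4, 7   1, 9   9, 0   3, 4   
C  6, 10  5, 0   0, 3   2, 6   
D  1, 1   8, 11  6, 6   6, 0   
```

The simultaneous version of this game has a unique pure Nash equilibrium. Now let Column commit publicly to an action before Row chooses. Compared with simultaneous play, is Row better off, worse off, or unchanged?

Solve by backward induction (Column leads).
- W: Row compares 12, 4, 6, 1 and picks A; Column would get 3.
- X: Row compares 1, 1, 5, 8 and picks D; Column would get 11.
- Y: Row compares 1, 9, 0, 6 and picks B; Column would get 0.
- Z: Row compares 0, 3, 2, 6 and picks D; Column would get 0.
Maximizing over 3, 11, 0, 0, Column chooses X. Subgame-perfect outcome: (D, X) with payoffs (8, 11).
For the simultaneous game, intersect best replies.
Row's best replies: W→A; X→D; Y→B; Z→D.
Column's best replies: A→Y; B→X; C→W; D→X.
The unique mutual best reply is (D, X), giving (8, 11).
Row earns 8 sequentially versus 8 at the Nash outcome: unchanged.

unchanged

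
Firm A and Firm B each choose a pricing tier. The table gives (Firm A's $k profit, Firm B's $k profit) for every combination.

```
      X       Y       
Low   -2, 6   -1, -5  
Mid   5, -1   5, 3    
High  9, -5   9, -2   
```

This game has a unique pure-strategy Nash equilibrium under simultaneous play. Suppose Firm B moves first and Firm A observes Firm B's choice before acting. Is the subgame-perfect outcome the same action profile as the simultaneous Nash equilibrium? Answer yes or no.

Work backward from Firm A's decision.
- X → Firm A plays High (best of -2, 5, 9); Firm B gets -5.
- Y → Firm A plays High (best of -1, 5, 9); Firm B gets -2.
Maximizing over -5, -2, Firm B chooses Y. Subgame-perfect outcome: (High, Y) with payoffs (9, -2).
Now find the simultaneous Nash equilibrium.
Firm A's best replies: X→High; Y→High.
Firm B's best replies: Low→X; Mid→Y; High→Y.
The unique mutual best reply is (High, Y), giving (9, -2).
Sequential outcome (High, Y) coincides with the Nash profile (High, Y).

yes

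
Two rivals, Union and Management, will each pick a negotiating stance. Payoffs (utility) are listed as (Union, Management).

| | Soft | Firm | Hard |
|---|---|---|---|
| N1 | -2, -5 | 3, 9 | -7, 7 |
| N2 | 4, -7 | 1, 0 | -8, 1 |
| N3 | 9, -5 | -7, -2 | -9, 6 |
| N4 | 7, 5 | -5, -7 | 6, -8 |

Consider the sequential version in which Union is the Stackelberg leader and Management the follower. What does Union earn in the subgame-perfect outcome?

Management best-responds to each possible Union move:
- N1: Management compares -5, 9, 7 and picks Firm; Union would get 3.
- N2: Management compares -7, 0, 1 and picks Hard; Union would get -8.
- N3: Management compares -5, -2, 6 and picks Hard; Union would get -9.
- N4: Management compares 5, -7, -8 and picks Soft; Union would get 7.
Among 3, -8, -9, 7, the best is 7 at N4. Subgame-perfect outcome: (N4, Soft) with payoffs (7, 5).

7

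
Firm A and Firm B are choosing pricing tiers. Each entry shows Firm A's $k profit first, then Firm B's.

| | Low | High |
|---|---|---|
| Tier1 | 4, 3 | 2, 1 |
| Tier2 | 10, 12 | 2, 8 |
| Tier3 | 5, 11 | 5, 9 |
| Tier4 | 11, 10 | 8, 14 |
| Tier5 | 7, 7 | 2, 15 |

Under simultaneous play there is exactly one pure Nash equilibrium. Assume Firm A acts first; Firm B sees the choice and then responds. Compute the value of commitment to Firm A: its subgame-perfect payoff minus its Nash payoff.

Work backward from Firm B's decision.
- Tier1 → Firm B plays Low (best of 3, 1); Firm A gets 4.
- Tier2 → Firm B plays Low (best of 12, 8); Firm A gets 10.
- Tier3 → Firm B plays Low (best of 11, 9); Firm A gets 5.
- Tier4 → Firm B plays High (best of 10, 14); Firm A gets 8.
- Tier5 → Firm B plays High (best of 7, 15); Firm A gets 2.
Maximizing over 4, 10, 5, 8, 2, Firm A chooses Tier2. Subgame-perfect outcome: (Tier2, Low) with payoffs (10, 12).
Under simultaneous play:
Firm A's best replies: Low→Tier4; High→Tier4.
Firm B's best replies: Tier1→Low; Tier2→Low; Tier3→Low; Tier4→High; Tier5→High.
Only (Tier4, High) has each player best-responding; Nash payoffs (8, 14).
Firm A's commitment gain: 10 − 8 = 2.

2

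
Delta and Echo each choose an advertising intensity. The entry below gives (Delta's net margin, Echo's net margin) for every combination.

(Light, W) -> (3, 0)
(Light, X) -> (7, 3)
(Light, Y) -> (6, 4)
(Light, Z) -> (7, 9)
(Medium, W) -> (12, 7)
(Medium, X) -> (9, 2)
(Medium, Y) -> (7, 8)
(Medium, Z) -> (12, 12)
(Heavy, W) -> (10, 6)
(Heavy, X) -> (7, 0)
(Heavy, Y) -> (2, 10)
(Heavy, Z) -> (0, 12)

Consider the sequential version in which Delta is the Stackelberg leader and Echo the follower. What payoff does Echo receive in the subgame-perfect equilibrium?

Work backward from Echo's decision.
- Light → Echo plays Z (best of 0, 3, 4, 9); Delta gets 7.
- Medium → Echo plays Z (best of 7, 2, 8, 12); Delta gets 12.
- Heavy → Echo plays Z (best of 6, 0, 10, 12); Delta gets 0.
Maximizing over 7, 12, 0, Delta chooses Medium. Subgame-perfect outcome: (Medium, Z) with payoffs (12, 12).

12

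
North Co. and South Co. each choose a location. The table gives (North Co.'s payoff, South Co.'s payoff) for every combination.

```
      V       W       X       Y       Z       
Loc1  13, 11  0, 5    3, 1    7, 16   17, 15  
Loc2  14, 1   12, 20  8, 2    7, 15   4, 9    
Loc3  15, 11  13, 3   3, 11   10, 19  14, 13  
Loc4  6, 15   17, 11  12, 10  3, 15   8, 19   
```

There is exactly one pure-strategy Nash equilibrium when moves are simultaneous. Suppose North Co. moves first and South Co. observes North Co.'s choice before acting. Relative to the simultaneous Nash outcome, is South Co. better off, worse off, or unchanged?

Backward induction with North Co. moving first.
- Loc1 → South Co. plays Y (best of 11, 5, 1, 16, 15); North Co. gets 7.
- Loc2 → South Co. plays W (best of 1, 20, 2, 15, 9); North Co. gets 12.
- Loc3 → South Co. plays Y (best of 11, 3, 11, 19, 13); North Co. gets 10.
- Loc4 → South Co. plays Z (best of 15, 11, 10, 15, 19); North Co. gets 8.
Maximizing over 7, 12, 10, 8, North Co. chooses Loc2. Subgame-perfect outcome: (Loc2, W) with payoffs (12, 20).
Under simultaneous play:
North Co.'s best replies: V→Loc3; W→Loc4; X→Loc4; Y→Loc3; Z→Loc1.
South Co.'s best replies: Loc1→Y; Loc2→W; Loc3→Y; Loc4→Z.
Only (Loc3, Y) has each player best-responding; Nash payoffs (10, 19).
South Co. earns 20 sequentially versus 19 at the Nash outcome: better off.

better off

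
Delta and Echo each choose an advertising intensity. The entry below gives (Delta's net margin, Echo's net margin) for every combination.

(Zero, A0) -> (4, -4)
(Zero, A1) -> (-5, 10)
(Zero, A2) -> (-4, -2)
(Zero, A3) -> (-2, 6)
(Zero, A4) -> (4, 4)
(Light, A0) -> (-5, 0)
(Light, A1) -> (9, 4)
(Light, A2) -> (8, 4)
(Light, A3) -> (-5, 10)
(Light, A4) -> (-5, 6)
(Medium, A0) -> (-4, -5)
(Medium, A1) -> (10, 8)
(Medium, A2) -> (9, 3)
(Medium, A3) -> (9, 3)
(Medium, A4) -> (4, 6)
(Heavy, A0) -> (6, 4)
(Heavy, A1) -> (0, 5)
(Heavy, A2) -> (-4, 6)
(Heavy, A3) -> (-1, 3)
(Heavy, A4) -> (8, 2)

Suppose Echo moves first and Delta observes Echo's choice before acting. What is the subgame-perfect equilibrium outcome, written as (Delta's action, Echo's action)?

Backward induction with Echo moving first.
- A0: Delta compares 4, -5, -4, 6 and picks Heavy; Echo would get 4.
- A1: Delta compares -5, 9, 10, 0 and picks Medium; Echo would get 8.
- A2: Delta compares -4, 8, 9, -4 and picks Medium; Echo would get 3.
- A3: Delta compares -2, -5, 9, -1 and picks Medium; Echo would get 3.
- A4: Delta compares 4, -5, 4, 8 and picks Heavy; Echo would get 2.
Maximizing over 4, 8, 3, 3, 2, Echo chooses A1. Subgame-perfect outcome: (Medium, A1) with payoffs (10, 8).

(Medium, A1)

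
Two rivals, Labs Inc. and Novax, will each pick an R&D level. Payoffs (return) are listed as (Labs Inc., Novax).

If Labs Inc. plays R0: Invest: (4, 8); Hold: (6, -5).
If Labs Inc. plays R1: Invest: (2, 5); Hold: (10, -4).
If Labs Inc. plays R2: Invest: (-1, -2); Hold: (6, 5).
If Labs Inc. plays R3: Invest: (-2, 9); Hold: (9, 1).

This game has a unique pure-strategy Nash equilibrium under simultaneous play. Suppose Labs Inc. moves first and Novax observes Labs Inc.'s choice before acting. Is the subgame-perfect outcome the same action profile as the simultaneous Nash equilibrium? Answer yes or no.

Solve by backward induction (Labs Inc. leads).
- R0 → Novax plays Invest (best of 8, -5); Labs Inc. gets 4.
- R1 → Novax plays Invest (best of 5, -4); Labs Inc. gets 2.
- R2 → Novax plays Hold (best of -2, 5); Labs Inc. gets 6.
- R3 → Novax plays Invest (best of 9, 1); Labs Inc. gets -2.
Labs Inc.'s induced payoffs are 4, 2, 6, -2, so Labs Inc. commits to R2. Subgame-perfect outcome: (R2, Hold) with payoffs (6, 5).
For the simultaneous game, intersect best replies.
Labs Inc.'s best replies: Invest→R0; Hold→R1.
Novax's best replies: R0→Invest; R1→Invest; R2→Hold; R3→Invest.
The unique mutual best reply is (R0, Invest), giving (4, 8).
Sequential outcome (R2, Hold) differs from the Nash profile (R0, Invest).

no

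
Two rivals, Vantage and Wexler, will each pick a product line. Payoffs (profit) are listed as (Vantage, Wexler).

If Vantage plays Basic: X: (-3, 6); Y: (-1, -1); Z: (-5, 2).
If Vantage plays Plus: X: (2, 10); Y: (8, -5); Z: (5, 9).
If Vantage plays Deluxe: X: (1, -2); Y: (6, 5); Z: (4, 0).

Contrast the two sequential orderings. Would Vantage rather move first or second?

If Vantage leads: Wexler's best replies are Basic→X, Plus→X, Deluxe→Y; Vantage's induced payoffs -3, 2, 6; outcome (Deluxe, Y), payoffs (6, 5).
If Wexler leads: Vantage's best replies are X→Plus, Y→Plus, Z→Plus; Wexler's induced payoffs 10, -5, 9; outcome (Plus, X), payoffs (2, 10).
Vantage gets 6 moving first and 2 moving second, so Vantage prefers to move first.

first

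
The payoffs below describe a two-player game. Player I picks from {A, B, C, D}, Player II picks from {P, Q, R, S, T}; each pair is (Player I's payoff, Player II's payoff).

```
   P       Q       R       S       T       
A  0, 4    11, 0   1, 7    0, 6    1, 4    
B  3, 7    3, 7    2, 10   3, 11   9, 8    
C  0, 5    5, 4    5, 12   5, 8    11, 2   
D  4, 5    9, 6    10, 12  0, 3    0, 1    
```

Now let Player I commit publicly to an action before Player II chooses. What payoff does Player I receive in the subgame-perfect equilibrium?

Solve by backward induction (Player I leads).
- A: BR = R, leader payoff 1.
- B: BR = S, leader payoff 3.
- C: BR = R, leader payoff 5.
- D: BR = R, leader payoff 10.
Player I's induced payoffs are 1, 3, 5, 10, so Player I commits to D. Subgame-perfect outcome: (D, R) with payoffs (10, 12).

10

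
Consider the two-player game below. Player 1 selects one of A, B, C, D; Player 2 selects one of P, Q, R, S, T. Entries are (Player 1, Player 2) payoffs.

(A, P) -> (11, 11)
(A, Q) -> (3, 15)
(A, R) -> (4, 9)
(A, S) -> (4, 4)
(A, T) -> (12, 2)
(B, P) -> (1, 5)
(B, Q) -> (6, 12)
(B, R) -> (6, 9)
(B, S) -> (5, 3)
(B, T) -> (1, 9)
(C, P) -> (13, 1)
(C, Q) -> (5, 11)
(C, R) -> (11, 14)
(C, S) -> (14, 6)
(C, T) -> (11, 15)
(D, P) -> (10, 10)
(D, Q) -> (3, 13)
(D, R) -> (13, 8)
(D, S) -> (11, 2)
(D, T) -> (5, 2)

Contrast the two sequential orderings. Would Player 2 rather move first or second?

If Player 1 leads: Player 2's best replies are A→Q, B→Q, C→T, D→Q; Player 1's induced payoffs 3, 6, 11, 3; outcome (C, T), payoffs (11, 15).
If Player 2 leads: Player 1's best replies are P→C, Q→B, R→D, S→C, T→A; Player 2's induced payoffs 1, 12, 8, 6, 2; outcome (B, Q), payoffs (6, 12).
Player 2 gets 12 moving first and 15 moving second, so Player 2 prefers to move second.

second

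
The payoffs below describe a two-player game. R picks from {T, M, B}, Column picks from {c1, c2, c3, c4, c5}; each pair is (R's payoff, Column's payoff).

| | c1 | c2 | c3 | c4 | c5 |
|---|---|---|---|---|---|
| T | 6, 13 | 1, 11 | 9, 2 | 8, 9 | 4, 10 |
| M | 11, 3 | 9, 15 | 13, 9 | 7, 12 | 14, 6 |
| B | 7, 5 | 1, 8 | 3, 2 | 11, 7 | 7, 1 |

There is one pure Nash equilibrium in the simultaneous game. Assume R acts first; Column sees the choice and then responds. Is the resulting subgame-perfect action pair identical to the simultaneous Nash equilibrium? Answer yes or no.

Work backward from Column's decision.
- T → Column plays c1 (best of 13, 11, 2, 9, 10); R gets 6.
- M → Column plays c2 (best of 3, 15, 9, 12, 6); R gets 9.
- B → Column plays c2 (best of 5, 8, 2, 7, 1); R gets 1.
Among 6, 9, 1, the best is 9 at M. Subgame-perfect outcome: (M, c2) with payoffs (9, 15).
Now find the simultaneous Nash equilibrium.
R's best replies: c1→M; c2→M; c3→M; c4→B; c5→M.
Column's best replies: T→c1; M→c2; B→c2.
Only (M, c2) has each player best-responding; Nash payoffs (9, 15).
Sequential outcome (M, c2) coincides with the Nash profile (M, c2).

yes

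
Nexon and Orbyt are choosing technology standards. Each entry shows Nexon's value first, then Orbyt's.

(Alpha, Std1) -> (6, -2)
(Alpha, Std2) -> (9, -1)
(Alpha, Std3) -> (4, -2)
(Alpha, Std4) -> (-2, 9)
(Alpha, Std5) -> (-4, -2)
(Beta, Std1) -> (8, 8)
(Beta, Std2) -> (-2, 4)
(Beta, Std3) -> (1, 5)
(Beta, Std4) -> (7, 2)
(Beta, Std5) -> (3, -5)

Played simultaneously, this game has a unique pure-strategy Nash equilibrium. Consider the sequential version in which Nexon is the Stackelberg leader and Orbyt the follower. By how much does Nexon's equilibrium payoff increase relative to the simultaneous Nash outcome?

Solve by backward induction (Nexon leads).
- Alpha: Orbyt compares -2, -1, -2, 9, -2 and picks Std4; Nexon would get -2.
- Beta: Orbyt compares 8, 4, 5, 2, -5 and picks Std1; Nexon would get 8.
Maximizing over -2, 8, Nexon chooses Beta. Subgame-perfect outcome: (Beta, Std1) with payoffs (8, 8).
Under simultaneous play:
Nexon's best replies: Std1→Beta; Std2→Alpha; Std3→Alpha; Std4→Beta; Std5→Beta.
Orbyt's best replies: Alpha→Std4; Beta→Std1.
Only (Beta, Std1) has each player best-responding; Nash payoffs (8, 8).
Nexon's commitment gain: 8 − 8 = 0.

0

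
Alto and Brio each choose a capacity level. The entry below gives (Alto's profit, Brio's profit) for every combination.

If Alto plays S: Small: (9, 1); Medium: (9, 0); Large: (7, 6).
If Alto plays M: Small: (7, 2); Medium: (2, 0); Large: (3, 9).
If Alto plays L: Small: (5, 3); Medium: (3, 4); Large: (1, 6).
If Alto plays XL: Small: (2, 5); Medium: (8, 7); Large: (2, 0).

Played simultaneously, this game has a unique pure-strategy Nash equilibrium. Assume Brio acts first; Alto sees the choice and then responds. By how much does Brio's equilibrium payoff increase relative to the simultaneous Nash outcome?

0

Work backward from Alto's decision.
- Small: Alto compares 9, 7, 5, 2 and picks S; Brio would get 1.
- Medium: Alto compares 9, 2, 3, 8 and picks S; Brio would get 0.
- Large: Alto compares 7, 3, 1, 2 and picks S; Brio would get 6.
Brio's induced payoffs are 1, 0, 6, so Brio commits to Large. Subgame-perfect outcome: (S, Large) with payoffs (7, 6).
Now find the simultaneous Nash equilibrium.
Alto's best replies: Small→S; Medium→S; Large→S.
Brio's best replies: S→Large; M→Large; L→Large; XL→Medium.
Only (S, Large) has each player best-responding; Nash payoffs (7, 6).
Brio's commitment gain: 6 − 6 = 0.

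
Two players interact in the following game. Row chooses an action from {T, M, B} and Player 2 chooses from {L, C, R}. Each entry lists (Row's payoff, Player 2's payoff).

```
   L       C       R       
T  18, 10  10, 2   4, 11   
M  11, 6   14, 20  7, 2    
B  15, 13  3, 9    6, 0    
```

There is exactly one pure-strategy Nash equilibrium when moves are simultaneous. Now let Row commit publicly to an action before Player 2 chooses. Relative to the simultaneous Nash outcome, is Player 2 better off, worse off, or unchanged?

worse off

Backward induction with Row moving first.
- T: Player 2 compares 10, 2, 11 and picks R; Row would get 4.
- M: Player 2 compares 6, 20, 2 and picks C; Row would get 14.
- B: Player 2 compares 13, 9, 0 and picks L; Row would get 15.
Maximizing over 4, 14, 15, Row chooses B. Subgame-perfect outcome: (B, L) with payoffs (15, 13).
Now find the simultaneous Nash equilibrium.
Row's best replies: L→T; C→M; R→M.
Player 2's best replies: T→R; M→C; B→L.
Only (M, C) has each player best-responding; Nash payoffs (14, 20).
Player 2 earns 13 sequentially versus 20 at the Nash outcome: worse off.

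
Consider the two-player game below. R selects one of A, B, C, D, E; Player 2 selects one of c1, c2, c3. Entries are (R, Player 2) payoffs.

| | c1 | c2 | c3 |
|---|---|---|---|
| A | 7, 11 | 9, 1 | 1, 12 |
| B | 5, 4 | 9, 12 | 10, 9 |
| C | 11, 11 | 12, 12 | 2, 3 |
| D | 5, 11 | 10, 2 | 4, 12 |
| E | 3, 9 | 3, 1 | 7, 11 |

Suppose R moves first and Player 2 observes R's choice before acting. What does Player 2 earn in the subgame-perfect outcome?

Work backward from Player 2's decision.
- A: Player 2 compares 11, 1, 12 and picks c3; R would get 1.
- B: Player 2 compares 4, 12, 9 and picks c2; R would get 9.
- C: Player 2 compares 11, 12, 3 and picks c2; R would get 12.
- D: Player 2 compares 11, 2, 12 and picks c3; R would get 4.
- E: Player 2 compares 9, 1, 11 and picks c3; R would get 7.
Among 1, 9, 12, 4, 7, the best is 12 at C. Subgame-perfect outcome: (C, c2) with payoffs (12, 12).

12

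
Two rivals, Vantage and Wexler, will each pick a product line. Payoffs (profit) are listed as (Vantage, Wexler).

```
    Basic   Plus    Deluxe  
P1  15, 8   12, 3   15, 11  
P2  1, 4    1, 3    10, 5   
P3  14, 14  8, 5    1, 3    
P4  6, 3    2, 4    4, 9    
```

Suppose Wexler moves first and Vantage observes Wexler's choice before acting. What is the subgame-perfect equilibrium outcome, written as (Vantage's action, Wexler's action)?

(P1, Deluxe)

Backward induction with Wexler moving first.
- Basic: Vantage compares 15, 1, 14, 6 and picks P1; Wexler would get 8.
- Plus: Vantage compares 12, 1, 8, 2 and picks P1; Wexler would get 3.
- Deluxe: Vantage compares 15, 10, 1, 4 and picks P1; Wexler would get 11.
Maximizing over 8, 3, 11, Wexler chooses Deluxe. Subgame-perfect outcome: (P1, Deluxe) with payoffs (15, 11).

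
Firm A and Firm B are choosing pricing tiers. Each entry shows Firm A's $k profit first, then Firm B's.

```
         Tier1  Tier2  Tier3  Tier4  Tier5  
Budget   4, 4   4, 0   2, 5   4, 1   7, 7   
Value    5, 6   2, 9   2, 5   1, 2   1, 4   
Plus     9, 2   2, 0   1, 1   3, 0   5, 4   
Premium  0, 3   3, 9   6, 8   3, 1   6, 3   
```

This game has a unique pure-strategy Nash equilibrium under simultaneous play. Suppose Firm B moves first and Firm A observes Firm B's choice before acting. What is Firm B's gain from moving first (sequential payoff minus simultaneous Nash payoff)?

1

Backward induction with Firm B moving first.
- Tier1: BR = Plus, leader payoff 2.
- Tier2: BR = Budget, leader payoff 0.
- Tier3: BR = Premium, leader payoff 8.
- Tier4: BR = Budget, leader payoff 1.
- Tier5: BR = Budget, leader payoff 7.
Among 2, 0, 8, 1, 7, the best is 8 at Tier3. Subgame-perfect outcome: (Premium, Tier3) with payoffs (6, 8).
Under simultaneous play:
Firm A's best replies: Tier1→Plus; Tier2→Budget; Tier3→Premium; Tier4→Budget; Tier5→Budget.
Firm B's best replies: Budget→Tier5; Value→Tier2; Plus→Tier5; Premium→Tier2.
The unique mutual best reply is (Budget, Tier5), giving (7, 7).
Firm B's commitment gain: 8 − 7 = 1.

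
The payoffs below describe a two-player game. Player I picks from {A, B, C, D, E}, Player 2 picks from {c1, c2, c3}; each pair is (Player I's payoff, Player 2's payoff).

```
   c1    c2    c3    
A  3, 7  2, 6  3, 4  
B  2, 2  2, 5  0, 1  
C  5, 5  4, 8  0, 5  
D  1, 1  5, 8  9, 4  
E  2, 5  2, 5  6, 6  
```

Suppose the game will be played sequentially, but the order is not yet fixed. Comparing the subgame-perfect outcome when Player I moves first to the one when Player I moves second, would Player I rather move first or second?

first

If Player I leads: Player 2's best replies are A→c1, B→c2, C→c2, D→c2, E→c3; Player I's induced payoffs 3, 2, 4, 5, 6; outcome (E, c3), payoffs (6, 6).
If Player 2 leads: Player I's best replies are c1→C, c2→D, c3→D; Player 2's induced payoffs 5, 8, 4; outcome (D, c2), payoffs (5, 8).
Player I gets 6 moving first and 5 moving second, so Player I prefers to move first.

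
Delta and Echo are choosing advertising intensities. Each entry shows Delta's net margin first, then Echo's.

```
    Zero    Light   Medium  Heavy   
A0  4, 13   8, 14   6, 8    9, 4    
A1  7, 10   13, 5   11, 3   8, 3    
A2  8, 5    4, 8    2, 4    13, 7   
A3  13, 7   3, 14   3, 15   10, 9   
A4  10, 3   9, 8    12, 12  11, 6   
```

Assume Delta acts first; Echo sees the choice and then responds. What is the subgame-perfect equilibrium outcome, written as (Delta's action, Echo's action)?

(A4, Medium)

Solve by backward induction (Delta leads).
- A0 → Echo plays Light (best of 13, 14, 8, 4); Delta gets 8.
- A1 → Echo plays Zero (best of 10, 5, 3, 3); Delta gets 7.
- A2 → Echo plays Light (best of 5, 8, 4, 7); Delta gets 4.
- A3 → Echo plays Medium (best of 7, 14, 15, 9); Delta gets 3.
- A4 → Echo plays Medium (best of 3, 8, 12, 6); Delta gets 12.
Delta's induced payoffs are 8, 7, 4, 3, 12, so Delta commits to A4. Subgame-perfect outcome: (A4, Medium) with payoffs (12, 12).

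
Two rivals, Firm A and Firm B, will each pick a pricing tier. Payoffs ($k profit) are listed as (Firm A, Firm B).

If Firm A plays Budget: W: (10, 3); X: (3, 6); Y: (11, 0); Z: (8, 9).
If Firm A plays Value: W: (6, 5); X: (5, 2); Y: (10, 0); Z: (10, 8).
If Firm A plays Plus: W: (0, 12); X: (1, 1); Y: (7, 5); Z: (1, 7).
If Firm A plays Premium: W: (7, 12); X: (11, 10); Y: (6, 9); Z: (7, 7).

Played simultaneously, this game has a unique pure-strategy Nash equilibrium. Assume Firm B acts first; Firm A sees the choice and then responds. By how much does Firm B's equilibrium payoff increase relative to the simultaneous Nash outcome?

Work backward from Firm A's decision.
- W: BR = Budget, leader payoff 3.
- X: BR = Premium, leader payoff 10.
- Y: BR = Budget, leader payoff 0.
- Z: BR = Value, leader payoff 8.
Among 3, 10, 0, 8, the best is 10 at X. Subgame-perfect outcome: (Premium, X) with payoffs (11, 10).
Now find the simultaneous Nash equilibrium.
Firm A's best replies: W→Budget; X→Premium; Y→Budget; Z→Value.
Firm B's best replies: Budget→Z; Value→Z; Plus→W; Premium→W.
Only (Value, Z) has each player best-responding; Nash payoffs (10, 8).
Firm B's commitment gain: 10 − 8 = 2.

2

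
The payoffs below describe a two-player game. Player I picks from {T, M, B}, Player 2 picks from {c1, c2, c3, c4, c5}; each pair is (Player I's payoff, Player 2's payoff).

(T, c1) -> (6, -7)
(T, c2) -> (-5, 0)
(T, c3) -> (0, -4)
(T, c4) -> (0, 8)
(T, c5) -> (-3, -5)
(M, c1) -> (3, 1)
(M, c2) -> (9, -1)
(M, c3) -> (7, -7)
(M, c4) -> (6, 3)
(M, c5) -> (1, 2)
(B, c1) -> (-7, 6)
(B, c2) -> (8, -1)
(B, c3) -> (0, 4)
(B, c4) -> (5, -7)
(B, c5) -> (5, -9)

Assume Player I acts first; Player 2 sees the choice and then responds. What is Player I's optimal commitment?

M

Backward induction with Player I moving first.
- T: Player 2 compares -7, 0, -4, 8, -5 and picks c4; Player I would get 0.
- M: Player 2 compares 1, -1, -7, 3, 2 and picks c4; Player I would get 6.
- B: Player 2 compares 6, -1, 4, -7, -9 and picks c1; Player I would get -7.
Player I's induced payoffs are 0, 6, -7, so Player I commits to M. Subgame-perfect outcome: (M, c4) with payoffs (6, 3).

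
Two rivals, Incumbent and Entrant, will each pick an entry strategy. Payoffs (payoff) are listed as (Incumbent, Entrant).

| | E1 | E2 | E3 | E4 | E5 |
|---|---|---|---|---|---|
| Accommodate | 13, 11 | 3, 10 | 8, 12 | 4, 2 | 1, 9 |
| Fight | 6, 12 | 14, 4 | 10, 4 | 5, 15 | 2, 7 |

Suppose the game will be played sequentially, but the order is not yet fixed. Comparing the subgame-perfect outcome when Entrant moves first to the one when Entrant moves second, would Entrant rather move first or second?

first

If Incumbent leads: Entrant's best replies are Accommodate→E3, Fight→E4; Incumbent's induced payoffs 8, 5; outcome (Accommodate, E3), payoffs (8, 12).
If Entrant leads: Incumbent's best replies are E1→Accommodate, E2→Fight, E3→Fight, E4→Fight, E5→Fight; Entrant's induced payoffs 11, 4, 4, 15, 7; outcome (Fight, E4), payoffs (5, 15).
Entrant gets 15 moving first and 12 moving second, so Entrant prefers to move first.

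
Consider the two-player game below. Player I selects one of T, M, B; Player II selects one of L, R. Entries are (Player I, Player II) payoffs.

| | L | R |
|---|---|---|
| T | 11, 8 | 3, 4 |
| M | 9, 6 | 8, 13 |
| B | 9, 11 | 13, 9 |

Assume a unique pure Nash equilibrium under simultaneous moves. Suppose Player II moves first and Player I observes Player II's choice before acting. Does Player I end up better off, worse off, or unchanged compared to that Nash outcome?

Backward induction with Player II moving first.
- L → Player I plays T (best of 11, 9, 9); Player II gets 8.
- R → Player I plays B (best of 3, 8, 13); Player II gets 9.
Maximizing over 8, 9, Player II chooses R. Subgame-perfect outcome: (B, R) with payoffs (13, 9).
Under simultaneous play:
Player I's best replies: L→T; R→B.
Player II's best replies: T→L; M→R; B→L.
The unique mutual best reply is (T, L), giving (11, 8).
Player I earns 13 sequentially versus 11 at the Nash outcome: better off.

better off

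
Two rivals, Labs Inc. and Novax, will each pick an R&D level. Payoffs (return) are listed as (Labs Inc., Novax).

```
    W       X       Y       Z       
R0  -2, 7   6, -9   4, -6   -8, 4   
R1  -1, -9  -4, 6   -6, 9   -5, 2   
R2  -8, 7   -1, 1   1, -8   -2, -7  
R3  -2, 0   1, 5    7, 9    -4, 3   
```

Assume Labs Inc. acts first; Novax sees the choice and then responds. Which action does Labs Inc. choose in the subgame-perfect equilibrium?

R3

Novax best-responds to each possible Labs Inc. move:
- R0 → Novax plays W (best of 7, -9, -6, 4); Labs Inc. gets -2.
- R1 → Novax plays Y (best of -9, 6, 9, 2); Labs Inc. gets -6.
- R2 → Novax plays W (best of 7, 1, -8, -7); Labs Inc. gets -8.
- R3 → Novax plays Y (best of 0, 5, 9, 3); Labs Inc. gets 7.
Labs Inc.'s induced payoffs are -2, -6, -8, 7, so Labs Inc. commits to R3. Subgame-perfect outcome: (R3, Y) with payoffs (7, 9).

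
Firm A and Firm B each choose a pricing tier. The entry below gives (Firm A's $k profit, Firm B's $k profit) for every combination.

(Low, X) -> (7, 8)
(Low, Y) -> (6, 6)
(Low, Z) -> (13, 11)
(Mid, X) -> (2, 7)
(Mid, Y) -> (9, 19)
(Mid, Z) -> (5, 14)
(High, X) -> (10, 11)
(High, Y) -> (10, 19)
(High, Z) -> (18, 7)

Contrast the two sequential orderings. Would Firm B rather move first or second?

If Firm A leads: Firm B's best replies are Low→Z, Mid→Y, High→Y; Firm A's induced payoffs 13, 9, 10; outcome (Low, Z), payoffs (13, 11).
If Firm B leads: Firm A's best replies are X→High, Y→High, Z→High; Firm B's induced payoffs 11, 19, 7; outcome (High, Y), payoffs (10, 19).
Firm B gets 19 moving first and 11 moving second, so Firm B prefers to move first.

first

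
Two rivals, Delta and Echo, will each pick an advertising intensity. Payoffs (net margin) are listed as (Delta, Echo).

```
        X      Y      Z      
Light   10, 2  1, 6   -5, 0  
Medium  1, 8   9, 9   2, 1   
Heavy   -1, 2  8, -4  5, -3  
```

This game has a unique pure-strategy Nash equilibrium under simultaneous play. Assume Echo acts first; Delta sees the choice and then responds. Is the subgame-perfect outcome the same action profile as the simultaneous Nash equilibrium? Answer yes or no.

yes

Solve by backward induction (Echo leads).
- X: BR = Light, leader payoff 2.
- Y: BR = Medium, leader payoff 9.
- Z: BR = Heavy, leader payoff -3.
Maximizing over 2, 9, -3, Echo chooses Y. Subgame-perfect outcome: (Medium, Y) with payoffs (9, 9).
For the simultaneous game, intersect best replies.
Delta's best replies: X→Light; Y→Medium; Z→Heavy.
Echo's best replies: Light→Y; Medium→Y; Heavy→X.
The unique mutual best reply is (Medium, Y), giving (9, 9).
Sequential outcome (Medium, Y) coincides with the Nash profile (Medium, Y).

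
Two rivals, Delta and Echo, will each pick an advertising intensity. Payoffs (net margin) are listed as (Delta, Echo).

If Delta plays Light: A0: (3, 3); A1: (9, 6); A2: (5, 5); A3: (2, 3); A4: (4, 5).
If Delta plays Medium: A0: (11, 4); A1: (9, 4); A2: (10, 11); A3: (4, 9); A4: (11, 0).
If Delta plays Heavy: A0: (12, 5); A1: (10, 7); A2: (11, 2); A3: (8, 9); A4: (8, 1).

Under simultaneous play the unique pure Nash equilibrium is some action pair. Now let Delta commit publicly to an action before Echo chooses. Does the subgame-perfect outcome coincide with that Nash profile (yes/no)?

no

Backward induction with Delta moving first.
- Light: Echo compares 3, 6, 5, 3, 5 and picks A1; Delta would get 9.
- Medium: Echo compares 4, 4, 11, 9, 0 and picks A2; Delta would get 10.
- Heavy: Echo compares 5, 7, 2, 9, 1 and picks A3; Delta would get 8.
Delta's induced payoffs are 9, 10, 8, so Delta commits to Medium. Subgame-perfect outcome: (Medium, A2) with payoffs (10, 11).
Under simultaneous play:
Delta's best replies: A0→Heavy; A1→Heavy; A2→Heavy; A3→Heavy; A4→Medium.
Echo's best replies: Light→A1; Medium→A2; Heavy→A3.
Only (Heavy, A3) has each player best-responding; Nash payoffs (8, 9).
Sequential outcome (Medium, A2) differs from the Nash profile (Heavy, A3).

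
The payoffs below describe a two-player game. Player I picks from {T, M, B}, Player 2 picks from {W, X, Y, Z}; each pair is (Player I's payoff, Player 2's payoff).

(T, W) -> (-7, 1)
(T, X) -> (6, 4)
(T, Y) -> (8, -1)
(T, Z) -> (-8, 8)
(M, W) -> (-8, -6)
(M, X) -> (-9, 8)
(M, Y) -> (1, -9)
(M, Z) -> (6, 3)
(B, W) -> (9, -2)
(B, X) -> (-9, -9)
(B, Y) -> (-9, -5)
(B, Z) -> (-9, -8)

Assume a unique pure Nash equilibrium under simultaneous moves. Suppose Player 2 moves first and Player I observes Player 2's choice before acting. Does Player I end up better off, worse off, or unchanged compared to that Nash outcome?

worse off

Work backward from Player I's decision.
- W → Player I plays B (best of -7, -8, 9); Player 2 gets -2.
- X → Player I plays T (best of 6, -9, -9); Player 2 gets 4.
- Y → Player I plays T (best of 8, 1, -9); Player 2 gets -1.
- Z → Player I plays M (best of -8, 6, -9); Player 2 gets 3.
Player 2's induced payoffs are -2, 4, -1, 3, so Player 2 commits to X. Subgame-perfect outcome: (T, X) with payoffs (6, 4).
For the simultaneous game, intersect best replies.
Player I's best replies: W→B; X→T; Y→T; Z→M.
Player 2's best replies: T→Z; M→X; B→W.
Only (B, W) has each player best-responding; Nash payoffs (9, -2).
Player I earns 6 sequentially versus 9 at the Nash outcome: worse off.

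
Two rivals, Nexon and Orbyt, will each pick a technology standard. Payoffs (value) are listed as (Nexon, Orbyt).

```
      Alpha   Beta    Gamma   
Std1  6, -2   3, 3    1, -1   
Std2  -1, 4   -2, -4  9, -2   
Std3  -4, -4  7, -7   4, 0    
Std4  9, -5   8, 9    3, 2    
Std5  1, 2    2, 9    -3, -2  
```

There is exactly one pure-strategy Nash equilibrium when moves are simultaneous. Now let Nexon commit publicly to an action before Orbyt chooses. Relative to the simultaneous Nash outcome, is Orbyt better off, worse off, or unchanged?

unchanged

Work backward from Orbyt's decision.
- Std1: BR = Beta, leader payoff 3.
- Std2: BR = Alpha, leader payoff -1.
- Std3: BR = Gamma, leader payoff 4.
- Std4: BR = Beta, leader payoff 8.
- Std5: BR = Beta, leader payoff 2.
Maximizing over 3, -1, 4, 8, 2, Nexon chooses Std4. Subgame-perfect outcome: (Std4, Beta) with payoffs (8, 9).
For the simultaneous game, intersect best replies.
Nexon's best replies: Alpha→Std4; Beta→Std4; Gamma→Std2.
Orbyt's best replies: Std1→Beta; Std2→Alpha; Std3→Gamma; Std4→Beta; Std5→Beta.
The unique mutual best reply is (Std4, Beta), giving (8, 9).
Orbyt earns 9 sequentially versus 9 at the Nash outcome: unchanged.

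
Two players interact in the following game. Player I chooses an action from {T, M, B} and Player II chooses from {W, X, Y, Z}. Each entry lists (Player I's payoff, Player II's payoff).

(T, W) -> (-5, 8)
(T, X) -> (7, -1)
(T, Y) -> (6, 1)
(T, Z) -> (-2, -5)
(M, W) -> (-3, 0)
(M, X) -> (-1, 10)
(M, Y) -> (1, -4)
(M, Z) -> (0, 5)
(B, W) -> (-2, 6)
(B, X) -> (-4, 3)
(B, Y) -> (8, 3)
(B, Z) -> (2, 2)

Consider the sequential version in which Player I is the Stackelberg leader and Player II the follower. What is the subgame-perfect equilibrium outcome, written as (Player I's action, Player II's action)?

Work backward from Player II's decision.
- T → Player II plays W (best of 8, -1, 1, -5); Player I gets -5.
- M → Player II plays X (best of 0, 10, -4, 5); Player I gets -1.
- B → Player II plays W (best of 6, 3, 3, 2); Player I gets -2.
Player I's induced payoffs are -5, -1, -2, so Player I commits to M. Subgame-perfect outcome: (M, X) with payoffs (-1, 10).

(M, X)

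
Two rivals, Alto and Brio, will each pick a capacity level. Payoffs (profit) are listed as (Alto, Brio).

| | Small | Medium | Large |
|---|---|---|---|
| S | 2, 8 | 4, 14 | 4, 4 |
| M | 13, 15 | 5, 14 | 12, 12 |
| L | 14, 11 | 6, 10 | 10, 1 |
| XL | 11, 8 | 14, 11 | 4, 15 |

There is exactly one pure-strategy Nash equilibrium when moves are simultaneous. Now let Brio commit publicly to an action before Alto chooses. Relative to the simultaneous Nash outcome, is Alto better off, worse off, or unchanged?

Work backward from Alto's decision.
- Small: Alto compares 2, 13, 14, 11 and picks L; Brio would get 11.
- Medium: Alto compares 4, 5, 6, 14 and picks XL; Brio would get 11.
- Large: Alto compares 4, 12, 10, 4 and picks M; Brio would get 12.
Brio's induced payoffs are 11, 11, 12, so Brio commits to Large. Subgame-perfect outcome: (M, Large) with payoffs (12, 12).
Now find the simultaneous Nash equilibrium.
Alto's best replies: Small→L; Medium→XL; Large→M.
Brio's best replies: S→Medium; M→Small; L→Small; XL→Large.
The unique mutual best reply is (L, Small), giving (14, 11).
Alto earns 12 sequentially versus 14 at the Nash outcome: worse off.

worse off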